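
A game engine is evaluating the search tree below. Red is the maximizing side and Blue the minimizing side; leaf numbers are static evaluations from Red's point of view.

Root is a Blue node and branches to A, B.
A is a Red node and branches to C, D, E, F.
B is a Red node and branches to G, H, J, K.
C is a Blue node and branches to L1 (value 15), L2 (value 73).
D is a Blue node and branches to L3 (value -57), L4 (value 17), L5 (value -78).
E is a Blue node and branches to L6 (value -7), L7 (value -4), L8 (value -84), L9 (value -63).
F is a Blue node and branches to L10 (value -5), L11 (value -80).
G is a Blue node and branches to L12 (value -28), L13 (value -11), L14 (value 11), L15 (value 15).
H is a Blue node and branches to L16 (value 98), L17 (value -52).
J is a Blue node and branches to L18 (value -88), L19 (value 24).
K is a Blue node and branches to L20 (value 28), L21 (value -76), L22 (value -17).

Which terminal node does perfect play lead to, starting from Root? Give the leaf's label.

C (Blue): min(15, 73) = 15
D (Blue): min(-57, 17, -78) = -78
E (Blue): min(-7, -4, -84, -63) = -84
F (Blue): min(-5, -80) = -80
A (Red): max(15, -78, -84, -80) = 15
G (Blue): min(-28, -11, 11, 15) = -28
H (Blue): min(98, -52) = -52
J (Blue): min(-88, 24) = -88
K (Blue): min(28, -76, -17) = -76
B (Red): max(-28, -52, -88, -76) = -28
Root (Blue): min(15, -28) = -28
At Root, Blue picks B (lowest: -28).
At B, Red picks G (highest: -28).
At G, Blue picks L12 (lowest: -28).
Terminal value -28.

L12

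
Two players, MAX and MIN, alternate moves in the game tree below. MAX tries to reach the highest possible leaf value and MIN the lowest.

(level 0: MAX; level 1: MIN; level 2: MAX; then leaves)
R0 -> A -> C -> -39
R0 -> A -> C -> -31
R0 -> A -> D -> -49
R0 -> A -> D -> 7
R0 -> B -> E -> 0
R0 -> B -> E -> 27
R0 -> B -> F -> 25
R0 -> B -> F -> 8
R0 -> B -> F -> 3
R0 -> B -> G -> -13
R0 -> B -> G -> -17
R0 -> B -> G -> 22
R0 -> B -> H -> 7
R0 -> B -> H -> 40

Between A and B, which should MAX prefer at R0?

C (MAX): max(-39, -31) = -31
D (MAX): max(-49, 7) = 7
A (MIN): min(-31, 7) = -31
E (MAX): max(0, 27) = 27
F (MAX): max(25, 8, 3) = 25
G (MAX): max(-13, -17, 22) = 22
H (MAX): max(7, 40) = 40
B (MIN): min(27, 25, 22, 40) = 22
MAX prefers the higher value; A=-31, B=22. B is better since 22 > -31.

B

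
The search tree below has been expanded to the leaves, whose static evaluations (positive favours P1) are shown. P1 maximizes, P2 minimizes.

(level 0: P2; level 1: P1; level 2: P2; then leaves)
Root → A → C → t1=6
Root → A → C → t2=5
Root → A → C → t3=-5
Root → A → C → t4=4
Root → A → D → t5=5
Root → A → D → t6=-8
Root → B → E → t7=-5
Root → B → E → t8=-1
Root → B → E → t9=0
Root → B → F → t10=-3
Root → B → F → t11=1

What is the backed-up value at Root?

C (P2): min(6, 5, -5, 4) = -5
D (P2): min(5, -8) = -8
A (P1): max(-5, -8) = -5
E (P2): min(-5, -1, 0) = -5
F (P2): min(-3, 1) = -3
B (P1): max(-5, -3) = -3
Root (P2): min(-5, -3) = -5

-5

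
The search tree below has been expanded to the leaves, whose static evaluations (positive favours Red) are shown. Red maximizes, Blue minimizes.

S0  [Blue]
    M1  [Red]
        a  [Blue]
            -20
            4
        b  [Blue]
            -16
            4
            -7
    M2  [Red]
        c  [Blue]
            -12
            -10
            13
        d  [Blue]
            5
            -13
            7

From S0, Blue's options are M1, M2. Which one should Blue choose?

a (Blue): min(-20, 4) = -20
b (Blue): min(-16, 4, -7) = -16
M1 (Red): max(-20, -16) = -16
c (Blue): min(-12, -10, 13) = -12
d (Blue): min(5, -13, 7) = -13
M2 (Red): max(-12, -13) = -12
S0 (Blue): min(-16, -12) = -16
Blue at S0 wants the lowest of {M1=-16, M2=-12}, so chooses M1.

M1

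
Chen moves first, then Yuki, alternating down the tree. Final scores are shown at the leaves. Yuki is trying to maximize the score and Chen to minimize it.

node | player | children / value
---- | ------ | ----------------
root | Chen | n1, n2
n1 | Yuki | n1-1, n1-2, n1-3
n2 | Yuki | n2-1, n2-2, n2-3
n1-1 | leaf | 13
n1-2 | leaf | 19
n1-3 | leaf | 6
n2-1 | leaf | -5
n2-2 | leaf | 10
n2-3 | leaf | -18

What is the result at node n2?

10

n2 (Yuki): max(-5, 10, -18) = 10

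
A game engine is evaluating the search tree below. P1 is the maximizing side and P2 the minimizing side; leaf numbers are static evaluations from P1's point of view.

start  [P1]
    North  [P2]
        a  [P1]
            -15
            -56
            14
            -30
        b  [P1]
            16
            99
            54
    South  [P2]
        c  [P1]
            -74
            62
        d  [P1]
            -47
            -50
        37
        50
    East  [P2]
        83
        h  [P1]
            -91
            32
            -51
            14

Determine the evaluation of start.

a (P1): max(-15, -56, 14, -30) = 14
b (P1): max(16, 99, 54) = 99
North (P2): min(14, 99) = 14
c (P1): max(-74, 62) = 62
d (P1): max(-47, -50) = -47
South (P2): min(62, -47, 37, 50) = -47
h (P1): max(-91, 32, -51, 14) = 32
East (P2): min(83, 32) = 32
start (P1): max(14, -47, 32) = 32

32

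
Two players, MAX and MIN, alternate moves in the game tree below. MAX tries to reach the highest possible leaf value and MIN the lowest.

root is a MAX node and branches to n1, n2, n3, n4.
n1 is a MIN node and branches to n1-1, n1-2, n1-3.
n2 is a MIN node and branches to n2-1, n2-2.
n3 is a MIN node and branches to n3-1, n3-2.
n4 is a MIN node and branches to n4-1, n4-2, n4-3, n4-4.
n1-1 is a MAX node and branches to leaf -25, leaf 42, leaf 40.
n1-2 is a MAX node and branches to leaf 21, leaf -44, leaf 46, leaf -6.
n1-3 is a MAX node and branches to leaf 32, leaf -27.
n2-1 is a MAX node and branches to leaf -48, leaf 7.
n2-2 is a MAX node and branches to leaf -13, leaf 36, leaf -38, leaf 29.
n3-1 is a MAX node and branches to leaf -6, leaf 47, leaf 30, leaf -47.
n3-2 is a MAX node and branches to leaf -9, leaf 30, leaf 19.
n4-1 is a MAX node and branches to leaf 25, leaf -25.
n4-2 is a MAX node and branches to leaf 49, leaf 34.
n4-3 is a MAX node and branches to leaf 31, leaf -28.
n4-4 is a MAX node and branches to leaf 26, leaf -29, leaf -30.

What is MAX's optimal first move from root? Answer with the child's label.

n1-1 (MAX): max(-25, 42, 40) = 42
n1-2 (MAX): max(21, -44, 46, -6) = 46
n1-3 (MAX): max(32, -27) = 32
n1 (MIN): min(42, 46, 32) = 32
n2-1 (MAX): max(-48, 7) = 7
n2-2 (MAX): max(-13, 36, -38, 29) = 36
n2 (MIN): min(7, 36) = 7
n3-1 (MAX): max(-6, 47, 30, -47) = 47
n3-2 (MAX): max(-9, 30, 19) = 30
n3 (MIN): min(47, 30) = 30
n4-1 (MAX): max(25, -25) = 25
n4-2 (MAX): max(49, 34) = 49
n4-3 (MAX): max(31, -28) = 31
n4-4 (MAX): max(26, -29, -30) = 26
n4 (MIN): min(25, 49, 31, 26) = 25
root (MAX): max(32, 7, 30, 25) = 32
MAX at root wants the highest of {n1=32, n2=7, n3=30, n4=25}, so chooses n1.

n1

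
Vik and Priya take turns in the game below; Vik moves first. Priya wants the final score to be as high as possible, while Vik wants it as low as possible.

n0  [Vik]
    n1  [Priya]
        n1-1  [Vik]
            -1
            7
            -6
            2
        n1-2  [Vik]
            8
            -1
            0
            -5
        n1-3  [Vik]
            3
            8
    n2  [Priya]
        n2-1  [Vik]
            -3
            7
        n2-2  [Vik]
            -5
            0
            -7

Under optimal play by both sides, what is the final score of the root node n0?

-3

n1-1 (Vik): min(-1, 7, -6, 2) = -6
n1-2 (Vik): min(8, -1, 0, -5) = -5
n1-3 (Vik): min(3, 8) = 3
n1 (Priya): max(-6, -5, 3) = 3
n2-1 (Vik): min(-3, 7) = -3
n2-2 (Vik): min(-5, 0, -7) = -7
n2 (Priya): max(-3, -7) = -3
n0 (Vik): min(3, -3) = -3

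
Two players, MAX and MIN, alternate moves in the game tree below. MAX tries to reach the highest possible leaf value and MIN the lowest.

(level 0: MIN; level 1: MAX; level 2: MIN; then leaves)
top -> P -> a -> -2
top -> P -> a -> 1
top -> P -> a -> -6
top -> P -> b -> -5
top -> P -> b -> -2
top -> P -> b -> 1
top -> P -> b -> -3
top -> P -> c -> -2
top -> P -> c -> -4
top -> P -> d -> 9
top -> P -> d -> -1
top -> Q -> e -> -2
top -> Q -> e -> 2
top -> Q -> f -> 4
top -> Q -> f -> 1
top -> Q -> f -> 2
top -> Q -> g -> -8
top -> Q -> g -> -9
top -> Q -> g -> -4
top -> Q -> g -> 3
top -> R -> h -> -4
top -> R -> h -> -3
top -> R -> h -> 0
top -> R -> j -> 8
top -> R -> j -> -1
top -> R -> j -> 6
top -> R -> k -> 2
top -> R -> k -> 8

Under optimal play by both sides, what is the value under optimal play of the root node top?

-1

a (MIN): min(-2, 1, -6) = -6
b (MIN): min(-5, -2, 1, -3) = -5
c (MIN): min(-2, -4) = -4
d (MIN): min(9, -1) = -1
P (MAX): max(-6, -5, -4, -1) = -1
e (MIN): min(-2, 2) = -2
f (MIN): min(4, 1, 2) = 1
g (MIN): min(-8, -9, -4, 3) = -9
Q (MAX): max(-2, 1, -9) = 1
h (MIN): min(-4, -3, 0) = -4
j (MIN): min(8, -1, 6) = -1
k (MIN): min(2, 8) = 2
R (MAX): max(-4, -1, 2) = 2
top (MIN): min(-1, 1, 2) = -1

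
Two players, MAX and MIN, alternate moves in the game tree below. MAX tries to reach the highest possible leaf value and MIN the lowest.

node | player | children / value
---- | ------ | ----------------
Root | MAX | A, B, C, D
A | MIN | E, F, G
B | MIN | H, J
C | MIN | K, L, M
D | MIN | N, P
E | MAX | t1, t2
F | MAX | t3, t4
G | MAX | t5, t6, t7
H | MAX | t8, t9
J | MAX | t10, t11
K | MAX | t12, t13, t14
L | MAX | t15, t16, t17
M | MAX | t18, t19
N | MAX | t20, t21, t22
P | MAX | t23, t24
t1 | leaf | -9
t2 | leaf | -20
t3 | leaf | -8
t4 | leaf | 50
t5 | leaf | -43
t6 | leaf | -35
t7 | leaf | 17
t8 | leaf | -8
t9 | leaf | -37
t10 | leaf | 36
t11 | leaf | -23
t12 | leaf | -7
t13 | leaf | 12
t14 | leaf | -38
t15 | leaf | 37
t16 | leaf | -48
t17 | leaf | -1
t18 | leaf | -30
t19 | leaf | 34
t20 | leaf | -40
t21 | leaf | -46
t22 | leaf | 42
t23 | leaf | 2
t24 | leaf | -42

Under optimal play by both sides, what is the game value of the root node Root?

12

E (MAX): max(-9, -20) = -9
F (MAX): max(-8, 50) = 50
G (MAX): max(-43, -35, 17) = 17
A (MIN): min(-9, 50, 17) = -9
H (MAX): max(-8, -37) = -8
J (MAX): max(36, -23) = 36
B (MIN): min(-8, 36) = -8
K (MAX): max(-7, 12, -38) = 12
L (MAX): max(37, -48, -1) = 37
M (MAX): max(-30, 34) = 34
C (MIN): min(12, 37, 34) = 12
N (MAX): max(-40, -46, 42) = 42
P (MAX): max(2, -42) = 2
D (MIN): min(42, 2) = 2
Root (MAX): max(-9, -8, 12, 2) = 12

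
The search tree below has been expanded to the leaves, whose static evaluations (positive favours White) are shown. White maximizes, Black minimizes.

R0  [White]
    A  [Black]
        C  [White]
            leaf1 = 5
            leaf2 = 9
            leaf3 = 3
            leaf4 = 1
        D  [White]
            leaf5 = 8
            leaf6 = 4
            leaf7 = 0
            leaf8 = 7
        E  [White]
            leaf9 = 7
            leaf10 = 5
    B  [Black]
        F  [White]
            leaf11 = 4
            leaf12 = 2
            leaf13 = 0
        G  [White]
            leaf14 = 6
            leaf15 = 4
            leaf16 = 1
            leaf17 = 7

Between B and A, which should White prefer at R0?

F (White): max(4, 2, 0) = 4
G (White): max(6, 4, 1, 7) = 7
B (Black): min(4, 7) = 4
C (White): max(5, 9, 3, 1) = 9
D (White): max(8, 4, 0, 7) = 8
E (White): max(7, 5) = 7
A (Black): min(9, 8, 7) = 7
White prefers the higher value; B=4, A=7. A is better since 7 > 4.

A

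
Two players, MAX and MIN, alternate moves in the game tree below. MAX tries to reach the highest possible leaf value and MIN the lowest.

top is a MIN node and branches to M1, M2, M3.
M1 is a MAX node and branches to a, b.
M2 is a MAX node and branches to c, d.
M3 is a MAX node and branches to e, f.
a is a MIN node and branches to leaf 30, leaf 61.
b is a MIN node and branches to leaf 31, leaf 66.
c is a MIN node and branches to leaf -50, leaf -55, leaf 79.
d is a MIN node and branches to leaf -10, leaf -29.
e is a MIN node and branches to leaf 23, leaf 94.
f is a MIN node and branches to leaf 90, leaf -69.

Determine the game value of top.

-29

a (MIN): min(30, 61) = 30
b (MIN): min(31, 66) = 31
M1 (MAX): max(30, 31) = 31
c (MIN): min(-50, -55, 79) = -55
d (MIN): min(-10, -29) = -29
M2 (MAX): max(-55, -29) = -29
e (MIN): min(23, 94) = 23
f (MIN): min(90, -69) = -69
M3 (MAX): max(23, -69) = 23
top (MIN): min(31, -29, 23) = -29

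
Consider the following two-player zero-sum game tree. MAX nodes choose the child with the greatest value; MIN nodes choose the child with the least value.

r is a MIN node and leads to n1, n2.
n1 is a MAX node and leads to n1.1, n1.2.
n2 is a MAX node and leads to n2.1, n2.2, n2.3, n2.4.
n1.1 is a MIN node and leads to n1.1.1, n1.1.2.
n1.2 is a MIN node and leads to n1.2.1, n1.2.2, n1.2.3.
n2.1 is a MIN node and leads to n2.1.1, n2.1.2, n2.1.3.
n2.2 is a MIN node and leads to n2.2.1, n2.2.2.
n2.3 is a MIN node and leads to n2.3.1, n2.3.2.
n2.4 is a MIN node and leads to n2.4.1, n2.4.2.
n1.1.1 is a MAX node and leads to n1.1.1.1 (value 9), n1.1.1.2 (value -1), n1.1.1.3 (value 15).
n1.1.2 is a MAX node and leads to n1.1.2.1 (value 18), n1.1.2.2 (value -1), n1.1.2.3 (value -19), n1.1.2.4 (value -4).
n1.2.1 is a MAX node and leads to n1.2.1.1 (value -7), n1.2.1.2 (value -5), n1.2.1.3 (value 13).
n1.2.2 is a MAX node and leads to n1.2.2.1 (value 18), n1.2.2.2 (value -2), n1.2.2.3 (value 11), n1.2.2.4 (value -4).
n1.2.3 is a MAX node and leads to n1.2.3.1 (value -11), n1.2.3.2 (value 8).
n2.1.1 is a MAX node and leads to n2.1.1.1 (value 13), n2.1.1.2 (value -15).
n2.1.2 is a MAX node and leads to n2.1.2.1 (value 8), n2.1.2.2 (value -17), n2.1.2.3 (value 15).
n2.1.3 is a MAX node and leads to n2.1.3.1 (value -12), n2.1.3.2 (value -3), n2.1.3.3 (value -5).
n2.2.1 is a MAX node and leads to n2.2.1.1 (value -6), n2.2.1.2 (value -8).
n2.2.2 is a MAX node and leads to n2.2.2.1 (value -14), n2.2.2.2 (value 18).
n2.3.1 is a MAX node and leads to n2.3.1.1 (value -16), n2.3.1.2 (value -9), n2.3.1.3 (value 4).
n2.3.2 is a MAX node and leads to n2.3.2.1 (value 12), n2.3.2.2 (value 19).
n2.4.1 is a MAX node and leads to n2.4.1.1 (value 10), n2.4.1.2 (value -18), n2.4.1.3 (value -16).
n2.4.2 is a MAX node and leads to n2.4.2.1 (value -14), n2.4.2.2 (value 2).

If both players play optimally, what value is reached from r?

n1.1.1 (MAX): max(9, -1, 15) = 15
n1.1.2 (MAX): max(18, -1, -19, -4) = 18
n1.1 (MIN): min(15, 18) = 15
n1.2.1 (MAX): max(-7, -5, 13) = 13
n1.2.2 (MAX): max(18, -2, 11, -4) = 18
n1.2.3 (MAX): max(-11, 8) = 8
n1.2 (MIN): min(13, 18, 8) = 8
n1 (MAX): max(15, 8) = 15
n2.1.1 (MAX): max(13, -15) = 13
n2.1.2 (MAX): max(8, -17, 15) = 15
n2.1.3 (MAX): max(-12, -3, -5) = -3
n2.1 (MIN): min(13, 15, -3) = -3
n2.2.1 (MAX): max(-6, -8) = -6
n2.2.2 (MAX): max(-14, 18) = 18
n2.2 (MIN): min(-6, 18) = -6
n2.3.1 (MAX): max(-16, -9, 4) = 4
n2.3.2 (MAX): max(12, 19) = 19
n2.3 (MIN): min(4, 19) = 4
n2.4.1 (MAX): max(10, -18, -16) = 10
n2.4.2 (MAX): max(-14, 2) = 2
n2.4 (MIN): min(10, 2) = 2
n2 (MAX): max(-3, -6, 4, 2) = 4
r (MIN): min(15, 4) = 4

4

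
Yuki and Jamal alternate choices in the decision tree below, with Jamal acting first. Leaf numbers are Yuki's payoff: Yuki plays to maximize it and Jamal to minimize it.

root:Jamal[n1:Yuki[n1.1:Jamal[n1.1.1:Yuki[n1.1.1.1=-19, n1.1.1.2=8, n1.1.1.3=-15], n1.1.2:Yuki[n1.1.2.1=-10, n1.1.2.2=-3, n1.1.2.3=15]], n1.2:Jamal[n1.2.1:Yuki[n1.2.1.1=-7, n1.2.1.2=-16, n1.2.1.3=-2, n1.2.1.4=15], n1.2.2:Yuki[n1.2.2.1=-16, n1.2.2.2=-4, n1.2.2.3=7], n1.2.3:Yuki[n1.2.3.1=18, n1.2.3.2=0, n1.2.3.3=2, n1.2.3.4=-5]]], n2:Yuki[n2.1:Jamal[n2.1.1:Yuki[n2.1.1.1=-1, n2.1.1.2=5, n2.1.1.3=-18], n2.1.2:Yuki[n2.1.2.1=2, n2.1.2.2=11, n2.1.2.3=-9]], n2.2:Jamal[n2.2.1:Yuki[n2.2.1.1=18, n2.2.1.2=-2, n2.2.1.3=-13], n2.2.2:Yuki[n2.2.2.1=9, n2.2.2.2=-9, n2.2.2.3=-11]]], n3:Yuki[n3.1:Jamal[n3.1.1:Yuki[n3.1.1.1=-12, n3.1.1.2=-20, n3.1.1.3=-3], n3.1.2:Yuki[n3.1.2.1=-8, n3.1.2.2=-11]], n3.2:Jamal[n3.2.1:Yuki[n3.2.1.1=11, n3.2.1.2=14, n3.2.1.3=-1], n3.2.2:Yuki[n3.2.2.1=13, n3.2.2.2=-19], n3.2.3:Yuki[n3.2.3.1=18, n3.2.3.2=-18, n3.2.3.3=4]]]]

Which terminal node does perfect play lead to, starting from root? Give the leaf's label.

n1.1.1 (Yuki): max(-19, 8, -15) = 8
n1.1.2 (Yuki): max(-10, -3, 15) = 15
n1.1 (Jamal): min(8, 15) = 8
n1.2.1 (Yuki): max(-7, -16, -2, 15) = 15
n1.2.2 (Yuki): max(-16, -4, 7) = 7
n1.2.3 (Yuki): max(18, 0, 2, -5) = 18
n1.2 (Jamal): min(15, 7, 18) = 7
n1 (Yuki): max(8, 7) = 8
n2.1.1 (Yuki): max(-1, 5, -18) = 5
n2.1.2 (Yuki): max(2, 11, -9) = 11
n2.1 (Jamal): min(5, 11) = 5
n2.2.1 (Yuki): max(18, -2, -13) = 18
n2.2.2 (Yuki): max(9, -9, -11) = 9
n2.2 (Jamal): min(18, 9) = 9
n2 (Yuki): max(5, 9) = 9
n3.1.1 (Yuki): max(-12, -20, -3) = -3
n3.1.2 (Yuki): max(-8, -11) = -8
n3.1 (Jamal): min(-3, -8) = -8
n3.2.1 (Yuki): max(11, 14, -1) = 14
n3.2.2 (Yuki): max(13, -19) = 13
n3.2.3 (Yuki): max(18, -18, 4) = 18
n3.2 (Jamal): min(14, 13, 18) = 13
n3 (Yuki): max(-8, 13) = 13
root (Jamal): min(8, 9, 13) = 8
At root, Jamal picks n1 (lowest: 8).
At n1, Yuki picks n1.1 (highest: 8).
At n1.1, Jamal picks n1.1.1 (lowest: 8).
At n1.1.1, Yuki picks n1.1.1.2 (highest: 8).
Terminal value 8.

n1.1.1.2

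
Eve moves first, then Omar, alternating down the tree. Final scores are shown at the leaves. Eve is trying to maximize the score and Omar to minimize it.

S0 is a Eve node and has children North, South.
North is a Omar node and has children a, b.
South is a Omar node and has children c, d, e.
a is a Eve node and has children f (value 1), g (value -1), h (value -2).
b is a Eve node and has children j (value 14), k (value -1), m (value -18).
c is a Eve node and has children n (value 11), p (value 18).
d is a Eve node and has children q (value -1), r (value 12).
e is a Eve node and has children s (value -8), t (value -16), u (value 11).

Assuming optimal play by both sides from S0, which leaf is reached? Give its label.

u

a (Eve): max(1, -1, -2) = 1
b (Eve): max(14, -1, -18) = 14
North (Omar): min(1, 14) = 1
c (Eve): max(11, 18) = 18
d (Eve): max(-1, 12) = 12
e (Eve): max(-8, -16, 11) = 11
South (Omar): min(18, 12, 11) = 11
S0 (Eve): max(1, 11) = 11
At S0, Eve picks South (highest: 11).
At South, Omar picks e (lowest: 11).
At e, Eve picks u (highest: 11).
Terminal value 11.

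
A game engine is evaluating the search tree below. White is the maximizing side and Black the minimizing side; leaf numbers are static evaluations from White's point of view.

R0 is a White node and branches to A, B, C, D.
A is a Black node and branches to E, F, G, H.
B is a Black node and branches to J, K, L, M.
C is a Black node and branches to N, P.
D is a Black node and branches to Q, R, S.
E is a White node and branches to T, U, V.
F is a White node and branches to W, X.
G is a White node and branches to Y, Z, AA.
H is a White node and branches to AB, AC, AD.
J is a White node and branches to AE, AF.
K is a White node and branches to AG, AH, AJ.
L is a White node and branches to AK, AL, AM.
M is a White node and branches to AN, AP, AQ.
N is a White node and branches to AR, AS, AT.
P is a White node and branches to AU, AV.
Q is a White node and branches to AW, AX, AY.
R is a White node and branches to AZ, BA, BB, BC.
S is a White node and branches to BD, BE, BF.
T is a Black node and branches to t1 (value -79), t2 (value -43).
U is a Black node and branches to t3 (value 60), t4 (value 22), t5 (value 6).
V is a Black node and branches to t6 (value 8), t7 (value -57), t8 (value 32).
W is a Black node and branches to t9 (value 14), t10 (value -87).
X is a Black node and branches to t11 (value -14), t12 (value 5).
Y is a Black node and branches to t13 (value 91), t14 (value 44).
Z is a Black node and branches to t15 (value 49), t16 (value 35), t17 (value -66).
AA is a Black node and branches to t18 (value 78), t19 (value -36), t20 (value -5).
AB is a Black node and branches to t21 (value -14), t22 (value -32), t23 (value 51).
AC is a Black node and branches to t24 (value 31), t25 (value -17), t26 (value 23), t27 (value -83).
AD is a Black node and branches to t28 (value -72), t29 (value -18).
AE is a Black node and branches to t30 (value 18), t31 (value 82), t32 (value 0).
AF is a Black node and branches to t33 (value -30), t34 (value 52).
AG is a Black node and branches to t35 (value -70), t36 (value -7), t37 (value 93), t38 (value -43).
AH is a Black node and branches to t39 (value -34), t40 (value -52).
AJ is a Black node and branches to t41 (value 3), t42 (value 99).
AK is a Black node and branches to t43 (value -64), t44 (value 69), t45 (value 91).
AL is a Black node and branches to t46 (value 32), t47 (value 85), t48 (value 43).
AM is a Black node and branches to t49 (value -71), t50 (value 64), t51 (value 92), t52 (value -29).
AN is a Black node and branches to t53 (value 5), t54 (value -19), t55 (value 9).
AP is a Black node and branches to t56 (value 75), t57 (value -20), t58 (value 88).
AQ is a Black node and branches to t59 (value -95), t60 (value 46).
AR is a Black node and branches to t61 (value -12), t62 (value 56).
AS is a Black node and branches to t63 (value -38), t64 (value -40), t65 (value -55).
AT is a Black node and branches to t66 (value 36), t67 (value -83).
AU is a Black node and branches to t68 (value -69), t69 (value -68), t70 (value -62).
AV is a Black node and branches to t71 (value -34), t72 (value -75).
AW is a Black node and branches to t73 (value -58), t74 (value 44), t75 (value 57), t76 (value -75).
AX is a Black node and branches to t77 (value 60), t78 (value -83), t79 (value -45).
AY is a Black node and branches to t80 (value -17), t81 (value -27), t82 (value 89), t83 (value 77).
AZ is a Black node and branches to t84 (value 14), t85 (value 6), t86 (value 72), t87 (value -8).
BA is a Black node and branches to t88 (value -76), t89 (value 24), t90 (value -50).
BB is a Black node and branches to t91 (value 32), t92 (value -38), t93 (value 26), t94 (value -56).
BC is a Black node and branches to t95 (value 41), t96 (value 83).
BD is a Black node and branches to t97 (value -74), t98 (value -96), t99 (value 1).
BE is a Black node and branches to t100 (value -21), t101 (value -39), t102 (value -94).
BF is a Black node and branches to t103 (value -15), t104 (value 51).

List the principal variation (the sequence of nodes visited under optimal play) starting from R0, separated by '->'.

T (Black): min(-79, -43) = -79
U (Black): min(60, 22, 6) = 6
V (Black): min(8, -57, 32) = -57
E (White): max(-79, 6, -57) = 6
W (Black): min(14, -87) = -87
X (Black): min(-14, 5) = -14
F (White): max(-87, -14) = -14
Y (Black): min(91, 44) = 44
Z (Black): min(49, 35, -66) = -66
AA (Black): min(78, -36, -5) = -36
G (White): max(44, -66, -36) = 44
AB (Black): min(-14, -32, 51) = -32
AC (Black): min(31, -17, 23, -83) = -83
AD (Black): min(-72, -18) = -72
H (White): max(-32, -83, -72) = -32
A (Black): min(6, -14, 44, -32) = -32
AE (Black): min(18, 82, 0) = 0
AF (Black): min(-30, 52) = -30
J (White): max(0, -30) = 0
AG (Black): min(-70, -7, 93, -43) = -70
AH (Black): min(-34, -52) = -52
AJ (Black): min(3, 99) = 3
K (White): max(-70, -52, 3) = 3
AK (Black): min(-64, 69, 91) = -64
AL (Black): min(32, 85, 43) = 32
AM (Black): min(-71, 64, 92, -29) = -71
L (White): max(-64, 32, -71) = 32
AN (Black): min(5, -19, 9) = -19
AP (Black): min(75, -20, 88) = -20
AQ (Black): min(-95, 46) = -95
M (White): max(-19, -20, -95) = -19
B (Black): min(0, 3, 32, -19) = -19
AR (Black): min(-12, 56) = -12
AS (Black): min(-38, -40, -55) = -55
AT (Black): min(36, -83) = -83
N (White): max(-12, -55, -83) = -12
AU (Black): min(-69, -68, -62) = -69
AV (Black): min(-34, -75) = -75
P (White): max(-69, -75) = -69
C (Black): min(-12, -69) = -69
AW (Black): min(-58, 44, 57, -75) = -75
AX (Black): min(60, -83, -45) = -83
AY (Black): min(-17, -27, 89, 77) = -27
Q (White): max(-75, -83, -27) = -27
AZ (Black): min(14, 6, 72, -8) = -8
BA (Black): min(-76, 24, -50) = -76
BB (Black): min(32, -38, 26, -56) = -56
BC (Black): min(41, 83) = 41
R (White): max(-8, -76, -56, 41) = 41
BD (Black): min(-74, -96, 1) = -96
BE (Black): min(-21, -39, -94) = -94
BF (Black): min(-15, 51) = -15
S (White): max(-96, -94, -15) = -15
D (Black): min(-27, 41, -15) = -27
R0 (White): max(-32, -19, -69, -27) = -19
At R0, White picks B (highest: -19).
At B, Black picks M (lowest: -19).
At M, White picks AN (highest: -19).
At AN, Black picks t54 (lowest: -19).
Terminal value -19.

R0 -> B -> M -> AN -> t54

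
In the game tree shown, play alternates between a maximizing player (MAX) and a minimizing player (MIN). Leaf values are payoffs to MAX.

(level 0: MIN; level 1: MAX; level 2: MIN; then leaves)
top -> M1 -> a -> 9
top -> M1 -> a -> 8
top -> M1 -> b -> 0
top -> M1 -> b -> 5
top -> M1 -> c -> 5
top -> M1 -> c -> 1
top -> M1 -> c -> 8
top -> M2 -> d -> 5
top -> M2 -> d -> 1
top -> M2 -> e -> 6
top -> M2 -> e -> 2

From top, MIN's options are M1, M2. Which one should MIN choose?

a (MIN): min(9, 8) = 8
b (MIN): min(0, 5) = 0
c (MIN): min(5, 1, 8) = 1
M1 (MAX): max(8, 0, 1) = 8
d (MIN): min(5, 1) = 1
e (MIN): min(6, 2) = 2
M2 (MAX): max(1, 2) = 2
top (MIN): min(8, 2) = 2
MIN at top wants the lowest of {M1=8, M2=2}, so chooses M2.

M2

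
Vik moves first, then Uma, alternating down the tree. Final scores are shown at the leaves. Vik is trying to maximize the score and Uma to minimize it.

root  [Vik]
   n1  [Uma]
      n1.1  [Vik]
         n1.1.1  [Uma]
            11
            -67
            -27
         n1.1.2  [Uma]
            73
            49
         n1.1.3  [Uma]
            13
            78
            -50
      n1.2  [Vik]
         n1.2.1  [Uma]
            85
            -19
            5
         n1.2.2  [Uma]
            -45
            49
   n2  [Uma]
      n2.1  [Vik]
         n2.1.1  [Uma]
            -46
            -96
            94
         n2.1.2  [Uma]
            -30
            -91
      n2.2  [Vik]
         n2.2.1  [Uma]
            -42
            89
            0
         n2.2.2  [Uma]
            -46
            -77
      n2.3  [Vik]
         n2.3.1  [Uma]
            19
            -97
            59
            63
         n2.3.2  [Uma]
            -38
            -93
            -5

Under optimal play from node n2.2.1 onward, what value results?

n2.2.1 (Uma): min(-42, 89, 0) = -42

-42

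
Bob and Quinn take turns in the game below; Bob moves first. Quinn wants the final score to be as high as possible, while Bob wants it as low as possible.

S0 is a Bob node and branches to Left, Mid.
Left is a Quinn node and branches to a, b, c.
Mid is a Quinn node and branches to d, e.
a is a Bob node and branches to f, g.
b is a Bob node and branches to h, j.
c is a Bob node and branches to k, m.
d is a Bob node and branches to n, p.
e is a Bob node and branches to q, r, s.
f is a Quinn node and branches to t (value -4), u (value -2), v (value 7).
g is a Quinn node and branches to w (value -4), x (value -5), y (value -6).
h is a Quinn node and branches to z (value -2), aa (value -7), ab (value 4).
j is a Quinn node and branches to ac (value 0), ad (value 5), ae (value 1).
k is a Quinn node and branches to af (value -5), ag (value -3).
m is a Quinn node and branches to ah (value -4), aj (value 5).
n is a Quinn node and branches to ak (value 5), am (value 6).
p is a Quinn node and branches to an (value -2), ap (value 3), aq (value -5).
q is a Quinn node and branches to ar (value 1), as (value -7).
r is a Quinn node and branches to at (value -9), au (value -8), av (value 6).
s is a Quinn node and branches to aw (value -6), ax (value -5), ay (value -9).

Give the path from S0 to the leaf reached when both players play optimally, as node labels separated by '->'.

S0 -> Mid -> d -> p -> ap

f (Quinn): max(-4, -2, 7) = 7
g (Quinn): max(-4, -5, -6) = -4
a (Bob): min(7, -4) = -4
h (Quinn): max(-2, -7, 4) = 4
j (Quinn): max(0, 5, 1) = 5
b (Bob): min(4, 5) = 4
k (Quinn): max(-5, -3) = -3
m (Quinn): max(-4, 5) = 5
c (Bob): min(-3, 5) = -3
Left (Quinn): max(-4, 4, -3) = 4
n (Quinn): max(5, 6) = 6
p (Quinn): max(-2, 3, -5) = 3
d (Bob): min(6, 3) = 3
q (Quinn): max(1, -7) = 1
r (Quinn): max(-9, -8, 6) = 6
s (Quinn): max(-6, -5, -9) = -5
e (Bob): min(1, 6, -5) = -5
Mid (Quinn): max(3, -5) = 3
S0 (Bob): min(4, 3) = 3
At S0, Bob picks Mid (lowest: 3).
At Mid, Quinn picks d (highest: 3).
At d, Bob picks p (lowest: 3).
At p, Quinn picks ap (highest: 3).
Terminal value 3.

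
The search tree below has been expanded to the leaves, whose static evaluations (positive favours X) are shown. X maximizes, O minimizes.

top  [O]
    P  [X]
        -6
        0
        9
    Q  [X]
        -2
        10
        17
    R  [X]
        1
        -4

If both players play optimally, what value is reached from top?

1

P (X): max(-6, 0, 9) = 9
Q (X): max(-2, 10, 17) = 17
R (X): max(1, -4) = 1
top (O): min(9, 17, 1) = 1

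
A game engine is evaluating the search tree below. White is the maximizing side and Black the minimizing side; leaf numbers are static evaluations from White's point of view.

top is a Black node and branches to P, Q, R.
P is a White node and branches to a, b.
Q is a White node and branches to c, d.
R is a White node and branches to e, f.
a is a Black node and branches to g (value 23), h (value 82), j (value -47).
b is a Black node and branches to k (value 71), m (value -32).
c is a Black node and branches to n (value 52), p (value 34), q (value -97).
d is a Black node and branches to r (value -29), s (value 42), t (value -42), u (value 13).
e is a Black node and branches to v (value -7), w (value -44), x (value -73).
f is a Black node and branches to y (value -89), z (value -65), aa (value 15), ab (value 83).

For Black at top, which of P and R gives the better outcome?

R

a (Black): min(23, 82, -47) = -47
b (Black): min(71, -32) = -32
P (White): max(-47, -32) = -32
e (Black): min(-7, -44, -73) = -73
f (Black): min(-89, -65, 15, 83) = -89
R (White): max(-73, -89) = -73
Black prefers the lower value; P=-32, R=-73. R is better since -73 < -32.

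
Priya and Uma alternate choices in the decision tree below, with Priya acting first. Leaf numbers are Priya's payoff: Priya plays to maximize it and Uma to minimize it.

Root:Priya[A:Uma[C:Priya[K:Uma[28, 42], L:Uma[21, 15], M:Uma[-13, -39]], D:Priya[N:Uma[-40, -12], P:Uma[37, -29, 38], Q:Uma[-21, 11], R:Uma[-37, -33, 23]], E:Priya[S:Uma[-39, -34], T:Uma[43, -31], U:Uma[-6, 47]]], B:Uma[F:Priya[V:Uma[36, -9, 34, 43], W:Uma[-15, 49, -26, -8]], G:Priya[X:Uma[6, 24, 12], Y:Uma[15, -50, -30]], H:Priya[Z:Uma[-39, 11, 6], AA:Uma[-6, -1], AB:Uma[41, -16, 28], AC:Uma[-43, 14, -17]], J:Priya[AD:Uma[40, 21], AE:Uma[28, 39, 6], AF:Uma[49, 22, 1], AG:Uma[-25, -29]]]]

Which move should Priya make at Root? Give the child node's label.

K (Uma): min(28, 42) = 28
L (Uma): min(21, 15) = 15
M (Uma): min(-13, -39) = -39
C (Priya): max(28, 15, -39) = 28
N (Uma): min(-40, -12) = -40
P (Uma): min(37, -29, 38) = -29
Q (Uma): min(-21, 11) = -21
R (Uma): min(-37, -33, 23) = -37
D (Priya): max(-40, -29, -21, -37) = -21
S (Uma): min(-39, -34) = -39
T (Uma): min(43, -31) = -31
U (Uma): min(-6, 47) = -6
E (Priya): max(-39, -31, -6) = -6
A (Uma): min(28, -21, -6) = -21
V (Uma): min(36, -9, 34, 43) = -9
W (Uma): min(-15, 49, -26, -8) = -26
F (Priya): max(-9, -26) = -9
X (Uma): min(6, 24, 12) = 6
Y (Uma): min(15, -50, -30) = -50
G (Priya): max(6, -50) = 6
Z (Uma): min(-39, 11, 6) = -39
AA (Uma): min(-6, -1) = -6
AB (Uma): min(41, -16, 28) = -16
AC (Uma): min(-43, 14, -17) = -43
H (Priya): max(-39, -6, -16, -43) = -6
AD (Uma): min(40, 21) = 21
AE (Uma): min(28, 39, 6) = 6
AF (Uma): min(49, 22, 1) = 1
AG (Uma): min(-25, -29) = -29
J (Priya): max(21, 6, 1, -29) = 21
B (Uma): min(-9, 6, -6, 21) = -9
Root (Priya): max(-21, -9) = -9
Priya at Root wants the highest of {A=-21, B=-9}, so chooses B.

B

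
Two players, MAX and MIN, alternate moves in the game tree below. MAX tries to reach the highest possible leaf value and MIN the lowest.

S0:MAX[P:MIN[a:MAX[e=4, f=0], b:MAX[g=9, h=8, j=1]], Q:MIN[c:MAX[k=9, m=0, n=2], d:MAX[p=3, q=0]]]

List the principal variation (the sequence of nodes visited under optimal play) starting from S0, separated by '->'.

a (MAX): max(4, 0) = 4
b (MAX): max(9, 8, 1) = 9
P (MIN): min(4, 9) = 4
c (MAX): max(9, 0, 2) = 9
d (MAX): max(3, 0) = 3
Q (MIN): min(9, 3) = 3
S0 (MAX): max(4, 3) = 4
At S0, MAX picks P (highest: 4).
At P, MIN picks a (lowest: 4).
At a, MAX picks e (highest: 4).
Terminal value 4.

S0 -> P -> a -> e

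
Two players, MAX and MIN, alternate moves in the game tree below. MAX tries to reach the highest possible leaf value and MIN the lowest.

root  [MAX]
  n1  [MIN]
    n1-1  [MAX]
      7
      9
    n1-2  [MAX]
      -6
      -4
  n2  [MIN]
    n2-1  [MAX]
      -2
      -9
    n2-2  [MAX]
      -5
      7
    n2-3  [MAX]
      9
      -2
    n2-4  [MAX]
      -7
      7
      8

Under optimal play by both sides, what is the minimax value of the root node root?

-2

n1-1 (MAX): max(7, 9) = 9
n1-2 (MAX): max(-6, -4) = -4
n1 (MIN): min(9, -4) = -4
n2-1 (MAX): max(-2, -9) = -2
n2-2 (MAX): max(-5, 7) = 7
n2-3 (MAX): max(9, -2) = 9
n2-4 (MAX): max(-7, 7, 8) = 8
n2 (MIN): min(-2, 7, 9, 8) = -2
root (MAX): max(-4, -2) = -2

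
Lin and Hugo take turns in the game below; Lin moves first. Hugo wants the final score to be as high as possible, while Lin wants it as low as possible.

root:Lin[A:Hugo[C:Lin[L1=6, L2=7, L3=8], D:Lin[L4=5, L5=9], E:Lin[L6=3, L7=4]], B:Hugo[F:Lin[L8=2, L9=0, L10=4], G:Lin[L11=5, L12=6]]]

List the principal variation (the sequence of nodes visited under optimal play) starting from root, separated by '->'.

C (Lin): min(6, 7, 8) = 6
D (Lin): min(5, 9) = 5
E (Lin): min(3, 4) = 3
A (Hugo): max(6, 5, 3) = 6
F (Lin): min(2, 0, 4) = 0
G (Lin): min(5, 6) = 5
B (Hugo): max(0, 5) = 5
root (Lin): min(6, 5) = 5
At root, Lin picks B (lowest: 5).
At B, Hugo picks G (highest: 5).
At G, Lin picks L11 (lowest: 5).
Terminal value 5.

root -> B -> G -> L11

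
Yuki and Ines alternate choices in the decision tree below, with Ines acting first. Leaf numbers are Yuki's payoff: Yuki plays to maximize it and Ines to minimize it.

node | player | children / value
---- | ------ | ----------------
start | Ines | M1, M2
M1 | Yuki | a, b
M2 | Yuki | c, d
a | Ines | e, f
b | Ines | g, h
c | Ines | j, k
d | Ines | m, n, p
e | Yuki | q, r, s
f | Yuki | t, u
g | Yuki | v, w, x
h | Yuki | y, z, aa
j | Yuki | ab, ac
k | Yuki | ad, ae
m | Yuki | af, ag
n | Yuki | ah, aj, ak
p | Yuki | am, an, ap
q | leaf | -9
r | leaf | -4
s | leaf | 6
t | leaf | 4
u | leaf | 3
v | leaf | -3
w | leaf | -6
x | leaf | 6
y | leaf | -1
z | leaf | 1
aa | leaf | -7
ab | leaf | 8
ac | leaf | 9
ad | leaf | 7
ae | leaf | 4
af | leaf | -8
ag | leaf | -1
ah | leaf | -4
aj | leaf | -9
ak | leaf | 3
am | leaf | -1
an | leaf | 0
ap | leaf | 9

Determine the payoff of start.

e (Yuki): max(-9, -4, 6) = 6
f (Yuki): max(4, 3) = 4
a (Ines): min(6, 4) = 4
g (Yuki): max(-3, -6, 6) = 6
h (Yuki): max(-1, 1, -7) = 1
b (Ines): min(6, 1) = 1
M1 (Yuki): max(4, 1) = 4
j (Yuki): max(8, 9) = 9
k (Yuki): max(7, 4) = 7
c (Ines): min(9, 7) = 7
m (Yuki): max(-8, -1) = -1
n (Yuki): max(-4, -9, 3) = 3
p (Yuki): max(-1, 0, 9) = 9
d (Ines): min(-1, 3, 9) = -1
M2 (Yuki): max(7, -1) = 7
start (Ines): min(4, 7) = 4

4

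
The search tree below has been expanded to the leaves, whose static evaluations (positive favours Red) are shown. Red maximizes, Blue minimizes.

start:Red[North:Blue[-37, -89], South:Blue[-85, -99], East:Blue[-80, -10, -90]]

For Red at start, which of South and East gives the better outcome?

South (Blue): min(-85, -99) = -99
East (Blue): min(-80, -10, -90) = -90
Red prefers the higher value; South=-99, East=-90. East is better since -90 > -99.

East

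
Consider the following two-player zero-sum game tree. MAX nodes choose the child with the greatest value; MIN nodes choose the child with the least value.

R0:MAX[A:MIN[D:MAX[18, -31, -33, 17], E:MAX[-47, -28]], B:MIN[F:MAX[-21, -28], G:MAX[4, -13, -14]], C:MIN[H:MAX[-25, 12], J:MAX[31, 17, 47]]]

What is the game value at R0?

12

D (MAX): max(18, -31, -33, 17) = 18
E (MAX): max(-47, -28) = -28
A (MIN): min(18, -28) = -28
F (MAX): max(-21, -28) = -21
G (MAX): max(4, -13, -14) = 4
B (MIN): min(-21, 4) = -21
H (MAX): max(-25, 12) = 12
J (MAX): max(31, 17, 47) = 47
C (MIN): min(12, 47) = 12
R0 (MAX): max(-28, -21, 12) = 12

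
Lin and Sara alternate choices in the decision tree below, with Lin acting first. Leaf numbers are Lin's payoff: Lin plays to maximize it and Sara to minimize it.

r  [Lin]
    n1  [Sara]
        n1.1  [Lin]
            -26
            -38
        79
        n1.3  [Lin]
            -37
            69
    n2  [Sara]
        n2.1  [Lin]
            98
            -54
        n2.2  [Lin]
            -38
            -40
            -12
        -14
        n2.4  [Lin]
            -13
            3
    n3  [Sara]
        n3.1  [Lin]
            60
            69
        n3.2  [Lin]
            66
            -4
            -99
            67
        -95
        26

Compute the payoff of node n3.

-95

n3.1 (Lin): max(60, 69) = 69
n3.2 (Lin): max(66, -4, -99, 67) = 67
n3 (Sara): min(69, 67, -95, 26) = -95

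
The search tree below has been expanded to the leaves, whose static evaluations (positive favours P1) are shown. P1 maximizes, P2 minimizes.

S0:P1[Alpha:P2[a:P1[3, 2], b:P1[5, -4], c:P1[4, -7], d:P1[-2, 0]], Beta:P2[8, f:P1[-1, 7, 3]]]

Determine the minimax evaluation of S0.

7

a (P1): max(3, 2) = 3
b (P1): max(5, -4) = 5
c (P1): max(4, -7) = 4
d (P1): max(-2, 0) = 0
Alpha (P2): min(3, 5, 4, 0) = 0
f (P1): max(-1, 7, 3) = 7
Beta (P2): min(8, 7) = 7
S0 (P1): max(0, 7) = 7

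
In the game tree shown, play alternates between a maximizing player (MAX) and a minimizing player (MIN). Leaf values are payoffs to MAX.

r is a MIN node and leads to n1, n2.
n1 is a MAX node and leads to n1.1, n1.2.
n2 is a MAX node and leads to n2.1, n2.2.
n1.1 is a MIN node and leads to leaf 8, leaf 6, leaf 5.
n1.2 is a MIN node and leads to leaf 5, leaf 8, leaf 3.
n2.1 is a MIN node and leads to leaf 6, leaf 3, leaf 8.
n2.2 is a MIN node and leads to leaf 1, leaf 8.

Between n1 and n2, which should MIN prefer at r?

n1.1 (MIN): min(8, 6, 5) = 5
n1.2 (MIN): min(5, 8, 3) = 3
n1 (MAX): max(5, 3) = 5
n2.1 (MIN): min(6, 3, 8) = 3
n2.2 (MIN): min(1, 8) = 1
n2 (MAX): max(3, 1) = 3
MIN prefers the lower value; n1=5, n2=3. n2 is better since 3 < 5.

n2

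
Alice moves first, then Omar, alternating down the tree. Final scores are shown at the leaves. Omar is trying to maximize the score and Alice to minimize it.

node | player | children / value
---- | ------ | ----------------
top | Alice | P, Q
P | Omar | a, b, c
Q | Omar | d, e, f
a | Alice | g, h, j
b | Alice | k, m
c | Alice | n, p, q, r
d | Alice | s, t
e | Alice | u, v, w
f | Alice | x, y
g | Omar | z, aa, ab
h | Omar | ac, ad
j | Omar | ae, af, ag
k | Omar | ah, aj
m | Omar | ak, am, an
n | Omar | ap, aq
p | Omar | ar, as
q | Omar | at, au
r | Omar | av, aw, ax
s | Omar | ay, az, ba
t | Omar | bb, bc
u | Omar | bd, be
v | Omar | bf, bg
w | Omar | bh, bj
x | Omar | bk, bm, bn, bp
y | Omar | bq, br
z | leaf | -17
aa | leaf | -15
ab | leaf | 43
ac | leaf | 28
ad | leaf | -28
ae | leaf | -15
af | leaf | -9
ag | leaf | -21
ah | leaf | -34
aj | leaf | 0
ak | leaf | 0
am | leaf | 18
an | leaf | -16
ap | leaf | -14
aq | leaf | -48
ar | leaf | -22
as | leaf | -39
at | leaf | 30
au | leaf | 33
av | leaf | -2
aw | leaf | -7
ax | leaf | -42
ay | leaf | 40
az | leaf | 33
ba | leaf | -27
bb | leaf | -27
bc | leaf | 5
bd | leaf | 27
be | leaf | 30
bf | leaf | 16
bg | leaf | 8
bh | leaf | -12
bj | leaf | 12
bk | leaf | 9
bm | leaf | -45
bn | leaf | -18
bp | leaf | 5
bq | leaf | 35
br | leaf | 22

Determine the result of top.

g (Omar): max(-17, -15, 43) = 43
h (Omar): max(28, -28) = 28
j (Omar): max(-15, -9, -21) = -9
a (Alice): min(43, 28, -9) = -9
k (Omar): max(-34, 0) = 0
m (Omar): max(0, 18, -16) = 18
b (Alice): min(0, 18) = 0
n (Omar): max(-14, -48) = -14
p (Omar): max(-22, -39) = -22
q (Omar): max(30, 33) = 33
r (Omar): max(-2, -7, -42) = -2
c (Alice): min(-14, -22, 33, -2) = -22
P (Omar): max(-9, 0, -22) = 0
s (Omar): max(40, 33, -27) = 40
t (Omar): max(-27, 5) = 5
d (Alice): min(40, 5) = 5
u (Omar): max(27, 30) = 30
v (Omar): max(16, 8) = 16
w (Omar): max(-12, 12) = 12
e (Alice): min(30, 16, 12) = 12
x (Omar): max(9, -45, -18, 5) = 9
y (Omar): max(35, 22) = 35
f (Alice): min(9, 35) = 9
Q (Omar): max(5, 12, 9) = 12
top (Alice): min(0, 12) = 0

0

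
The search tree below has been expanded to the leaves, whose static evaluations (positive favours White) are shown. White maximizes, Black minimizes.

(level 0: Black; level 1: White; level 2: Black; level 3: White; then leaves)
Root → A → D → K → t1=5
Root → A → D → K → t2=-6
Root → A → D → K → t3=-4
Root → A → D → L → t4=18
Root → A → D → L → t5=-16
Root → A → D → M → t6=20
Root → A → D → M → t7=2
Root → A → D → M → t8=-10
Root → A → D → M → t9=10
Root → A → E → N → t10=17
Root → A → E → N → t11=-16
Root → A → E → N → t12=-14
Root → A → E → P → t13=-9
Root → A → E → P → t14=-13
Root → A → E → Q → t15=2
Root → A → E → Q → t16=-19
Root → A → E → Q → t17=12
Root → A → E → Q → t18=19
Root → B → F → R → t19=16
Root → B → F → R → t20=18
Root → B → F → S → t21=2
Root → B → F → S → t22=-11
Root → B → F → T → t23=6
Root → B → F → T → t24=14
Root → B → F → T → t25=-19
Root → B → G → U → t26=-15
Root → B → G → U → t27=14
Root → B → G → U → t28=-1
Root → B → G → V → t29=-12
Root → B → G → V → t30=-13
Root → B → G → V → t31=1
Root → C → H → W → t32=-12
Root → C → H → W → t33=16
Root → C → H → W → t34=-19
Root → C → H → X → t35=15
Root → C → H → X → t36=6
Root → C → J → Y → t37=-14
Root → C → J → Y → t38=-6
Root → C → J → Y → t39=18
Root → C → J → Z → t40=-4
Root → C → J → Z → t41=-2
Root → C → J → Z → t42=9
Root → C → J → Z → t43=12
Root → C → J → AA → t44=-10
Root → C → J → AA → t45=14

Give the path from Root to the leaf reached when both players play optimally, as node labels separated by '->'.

K (White): max(5, -6, -4) = 5
L (White): max(18, -16) = 18
M (White): max(20, 2, -10, 10) = 20
D (Black): min(5, 18, 20) = 5
N (White): max(17, -16, -14) = 17
P (White): max(-9, -13) = -9
Q (White): max(2, -19, 12, 19) = 19
E (Black): min(17, -9, 19) = -9
A (White): max(5, -9) = 5
R (White): max(16, 18) = 18
S (White): max(2, -11) = 2
T (White): max(6, 14, -19) = 14
F (Black): min(18, 2, 14) = 2
U (White): max(-15, 14, -1) = 14
V (White): max(-12, -13, 1) = 1
G (Black): min(14, 1) = 1
B (White): max(2, 1) = 2
W (White): max(-12, 16, -19) = 16
X (White): max(15, 6) = 15
H (Black): min(16, 15) = 15
Y (White): max(-14, -6, 18) = 18
Z (White): max(-4, -2, 9, 12) = 12
AA (White): max(-10, 14) = 14
J (Black): min(18, 12, 14) = 12
C (White): max(15, 12) = 15
Root (Black): min(5, 2, 15) = 2
At Root, Black picks B (lowest: 2).
At B, White picks F (highest: 2).
At F, Black picks S (lowest: 2).
At S, White picks t21 (highest: 2).
Terminal value 2.

Root -> B -> F -> S -> t21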